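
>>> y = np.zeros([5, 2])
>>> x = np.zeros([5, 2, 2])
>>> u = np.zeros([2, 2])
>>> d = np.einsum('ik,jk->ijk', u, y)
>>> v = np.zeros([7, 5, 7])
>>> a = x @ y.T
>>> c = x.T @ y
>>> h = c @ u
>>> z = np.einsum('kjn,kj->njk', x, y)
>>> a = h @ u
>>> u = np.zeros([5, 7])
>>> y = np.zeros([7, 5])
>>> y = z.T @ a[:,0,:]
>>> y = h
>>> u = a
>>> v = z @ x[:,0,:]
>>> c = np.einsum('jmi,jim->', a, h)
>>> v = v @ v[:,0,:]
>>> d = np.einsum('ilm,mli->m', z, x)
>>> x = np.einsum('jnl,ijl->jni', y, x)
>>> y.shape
(2, 2, 2)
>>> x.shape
(2, 2, 5)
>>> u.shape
(2, 2, 2)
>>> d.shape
(5,)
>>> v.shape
(2, 2, 2)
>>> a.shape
(2, 2, 2)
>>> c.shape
()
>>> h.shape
(2, 2, 2)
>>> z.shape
(2, 2, 5)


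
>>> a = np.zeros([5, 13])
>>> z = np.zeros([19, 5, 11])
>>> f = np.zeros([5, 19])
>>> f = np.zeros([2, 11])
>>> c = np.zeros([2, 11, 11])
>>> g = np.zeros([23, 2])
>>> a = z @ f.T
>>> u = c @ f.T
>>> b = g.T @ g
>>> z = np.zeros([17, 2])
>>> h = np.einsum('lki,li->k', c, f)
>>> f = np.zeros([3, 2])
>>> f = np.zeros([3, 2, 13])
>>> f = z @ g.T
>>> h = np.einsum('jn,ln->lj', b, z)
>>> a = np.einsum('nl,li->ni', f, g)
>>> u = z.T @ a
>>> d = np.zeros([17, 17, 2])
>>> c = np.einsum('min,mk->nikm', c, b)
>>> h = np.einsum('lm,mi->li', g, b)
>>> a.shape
(17, 2)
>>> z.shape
(17, 2)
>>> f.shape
(17, 23)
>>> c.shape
(11, 11, 2, 2)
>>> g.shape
(23, 2)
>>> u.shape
(2, 2)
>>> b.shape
(2, 2)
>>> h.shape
(23, 2)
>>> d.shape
(17, 17, 2)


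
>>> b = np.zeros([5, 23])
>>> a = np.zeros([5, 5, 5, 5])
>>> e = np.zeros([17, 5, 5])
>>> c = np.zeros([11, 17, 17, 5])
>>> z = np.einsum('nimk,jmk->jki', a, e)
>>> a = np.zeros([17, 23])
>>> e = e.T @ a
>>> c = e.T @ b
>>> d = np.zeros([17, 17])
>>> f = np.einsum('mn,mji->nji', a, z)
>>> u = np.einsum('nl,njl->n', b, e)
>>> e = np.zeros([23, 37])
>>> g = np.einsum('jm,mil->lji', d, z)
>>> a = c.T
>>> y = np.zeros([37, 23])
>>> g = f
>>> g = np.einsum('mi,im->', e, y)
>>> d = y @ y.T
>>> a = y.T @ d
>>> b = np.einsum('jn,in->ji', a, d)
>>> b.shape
(23, 37)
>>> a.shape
(23, 37)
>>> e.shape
(23, 37)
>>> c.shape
(23, 5, 23)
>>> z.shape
(17, 5, 5)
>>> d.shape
(37, 37)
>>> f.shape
(23, 5, 5)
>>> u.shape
(5,)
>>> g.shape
()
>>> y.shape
(37, 23)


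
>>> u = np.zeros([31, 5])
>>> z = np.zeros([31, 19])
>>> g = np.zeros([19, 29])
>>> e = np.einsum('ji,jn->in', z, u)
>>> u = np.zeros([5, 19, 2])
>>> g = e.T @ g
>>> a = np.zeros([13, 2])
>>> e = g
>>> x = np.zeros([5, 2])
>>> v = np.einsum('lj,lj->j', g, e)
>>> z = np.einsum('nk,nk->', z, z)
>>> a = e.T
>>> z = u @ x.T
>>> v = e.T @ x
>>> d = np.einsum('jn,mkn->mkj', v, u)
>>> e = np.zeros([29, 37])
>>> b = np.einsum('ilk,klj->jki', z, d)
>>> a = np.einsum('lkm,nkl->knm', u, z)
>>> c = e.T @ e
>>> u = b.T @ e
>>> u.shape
(5, 5, 37)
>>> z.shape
(5, 19, 5)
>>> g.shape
(5, 29)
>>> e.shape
(29, 37)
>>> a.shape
(19, 5, 2)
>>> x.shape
(5, 2)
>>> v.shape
(29, 2)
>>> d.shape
(5, 19, 29)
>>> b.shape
(29, 5, 5)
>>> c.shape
(37, 37)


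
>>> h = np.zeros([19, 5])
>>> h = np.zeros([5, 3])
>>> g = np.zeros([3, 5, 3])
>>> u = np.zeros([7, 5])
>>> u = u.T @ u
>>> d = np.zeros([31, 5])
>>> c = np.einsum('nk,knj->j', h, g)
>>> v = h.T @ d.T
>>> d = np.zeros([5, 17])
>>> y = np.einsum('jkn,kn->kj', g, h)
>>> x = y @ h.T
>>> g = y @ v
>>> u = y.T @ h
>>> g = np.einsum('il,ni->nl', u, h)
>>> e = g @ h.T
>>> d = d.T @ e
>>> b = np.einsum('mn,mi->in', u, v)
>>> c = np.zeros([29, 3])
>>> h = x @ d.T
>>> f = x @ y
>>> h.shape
(5, 17)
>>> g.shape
(5, 3)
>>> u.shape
(3, 3)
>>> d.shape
(17, 5)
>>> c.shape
(29, 3)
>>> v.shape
(3, 31)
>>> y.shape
(5, 3)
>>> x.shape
(5, 5)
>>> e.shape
(5, 5)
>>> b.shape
(31, 3)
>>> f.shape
(5, 3)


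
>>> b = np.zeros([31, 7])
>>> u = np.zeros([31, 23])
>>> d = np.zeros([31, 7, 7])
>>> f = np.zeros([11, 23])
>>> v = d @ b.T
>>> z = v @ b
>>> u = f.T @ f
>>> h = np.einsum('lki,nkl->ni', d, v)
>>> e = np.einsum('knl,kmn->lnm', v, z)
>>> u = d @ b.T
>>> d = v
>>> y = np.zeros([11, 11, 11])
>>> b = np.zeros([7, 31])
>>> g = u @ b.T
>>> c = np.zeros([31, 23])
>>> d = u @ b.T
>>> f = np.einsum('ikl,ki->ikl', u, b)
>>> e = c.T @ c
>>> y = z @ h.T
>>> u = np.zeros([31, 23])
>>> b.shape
(7, 31)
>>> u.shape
(31, 23)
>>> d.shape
(31, 7, 7)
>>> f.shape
(31, 7, 31)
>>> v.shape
(31, 7, 31)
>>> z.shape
(31, 7, 7)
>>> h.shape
(31, 7)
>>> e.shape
(23, 23)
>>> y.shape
(31, 7, 31)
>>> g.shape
(31, 7, 7)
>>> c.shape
(31, 23)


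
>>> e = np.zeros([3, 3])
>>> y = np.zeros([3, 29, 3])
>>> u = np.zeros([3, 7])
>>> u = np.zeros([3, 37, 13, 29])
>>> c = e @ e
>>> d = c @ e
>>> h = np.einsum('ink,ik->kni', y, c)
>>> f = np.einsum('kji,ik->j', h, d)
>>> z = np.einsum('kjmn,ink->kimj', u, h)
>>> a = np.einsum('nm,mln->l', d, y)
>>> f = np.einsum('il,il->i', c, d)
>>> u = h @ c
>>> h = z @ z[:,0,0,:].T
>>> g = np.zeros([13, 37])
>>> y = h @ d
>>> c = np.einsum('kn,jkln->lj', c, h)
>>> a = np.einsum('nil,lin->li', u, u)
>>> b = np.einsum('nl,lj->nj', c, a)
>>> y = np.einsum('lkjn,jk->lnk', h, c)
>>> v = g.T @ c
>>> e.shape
(3, 3)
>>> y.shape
(3, 3, 3)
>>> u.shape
(3, 29, 3)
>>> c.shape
(13, 3)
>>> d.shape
(3, 3)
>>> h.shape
(3, 3, 13, 3)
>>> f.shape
(3,)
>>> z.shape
(3, 3, 13, 37)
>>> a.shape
(3, 29)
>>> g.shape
(13, 37)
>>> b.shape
(13, 29)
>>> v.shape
(37, 3)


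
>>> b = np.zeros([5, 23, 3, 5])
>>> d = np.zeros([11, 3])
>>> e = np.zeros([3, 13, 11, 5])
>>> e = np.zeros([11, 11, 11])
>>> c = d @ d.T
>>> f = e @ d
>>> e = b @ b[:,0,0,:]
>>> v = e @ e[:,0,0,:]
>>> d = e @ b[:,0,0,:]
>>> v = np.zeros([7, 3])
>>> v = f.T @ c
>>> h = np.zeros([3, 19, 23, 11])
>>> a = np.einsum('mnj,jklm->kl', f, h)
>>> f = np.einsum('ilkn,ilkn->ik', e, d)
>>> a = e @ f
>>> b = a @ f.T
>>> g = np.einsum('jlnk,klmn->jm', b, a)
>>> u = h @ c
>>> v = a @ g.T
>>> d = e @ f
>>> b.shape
(5, 23, 3, 5)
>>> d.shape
(5, 23, 3, 3)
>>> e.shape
(5, 23, 3, 5)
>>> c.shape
(11, 11)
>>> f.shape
(5, 3)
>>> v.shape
(5, 23, 3, 5)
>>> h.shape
(3, 19, 23, 11)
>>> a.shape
(5, 23, 3, 3)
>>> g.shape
(5, 3)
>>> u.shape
(3, 19, 23, 11)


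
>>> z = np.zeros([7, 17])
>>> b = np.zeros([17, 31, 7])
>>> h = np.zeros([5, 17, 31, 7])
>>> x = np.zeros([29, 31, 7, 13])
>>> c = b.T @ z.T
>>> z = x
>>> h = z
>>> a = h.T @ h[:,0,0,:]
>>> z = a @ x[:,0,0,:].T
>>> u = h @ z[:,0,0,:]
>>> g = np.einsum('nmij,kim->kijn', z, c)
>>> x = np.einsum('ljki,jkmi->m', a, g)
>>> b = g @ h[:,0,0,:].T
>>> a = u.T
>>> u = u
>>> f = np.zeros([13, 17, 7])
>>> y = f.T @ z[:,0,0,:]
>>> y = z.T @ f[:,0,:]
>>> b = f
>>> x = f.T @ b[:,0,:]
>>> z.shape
(13, 7, 31, 29)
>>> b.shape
(13, 17, 7)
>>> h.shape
(29, 31, 7, 13)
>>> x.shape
(7, 17, 7)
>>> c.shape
(7, 31, 7)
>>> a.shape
(29, 7, 31, 29)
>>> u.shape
(29, 31, 7, 29)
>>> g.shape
(7, 31, 29, 13)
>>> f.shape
(13, 17, 7)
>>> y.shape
(29, 31, 7, 7)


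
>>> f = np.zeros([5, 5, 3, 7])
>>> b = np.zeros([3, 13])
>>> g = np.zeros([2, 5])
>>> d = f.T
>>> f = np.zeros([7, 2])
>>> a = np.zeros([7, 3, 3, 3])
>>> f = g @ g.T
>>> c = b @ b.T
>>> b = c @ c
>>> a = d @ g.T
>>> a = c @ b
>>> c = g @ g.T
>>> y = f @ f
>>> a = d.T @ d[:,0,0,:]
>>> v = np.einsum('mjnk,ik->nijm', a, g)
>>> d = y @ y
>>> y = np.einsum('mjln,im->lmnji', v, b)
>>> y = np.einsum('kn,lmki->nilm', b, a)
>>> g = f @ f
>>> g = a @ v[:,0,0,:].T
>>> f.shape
(2, 2)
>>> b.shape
(3, 3)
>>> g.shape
(5, 5, 3, 3)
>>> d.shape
(2, 2)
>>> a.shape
(5, 5, 3, 5)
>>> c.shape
(2, 2)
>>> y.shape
(3, 5, 5, 5)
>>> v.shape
(3, 2, 5, 5)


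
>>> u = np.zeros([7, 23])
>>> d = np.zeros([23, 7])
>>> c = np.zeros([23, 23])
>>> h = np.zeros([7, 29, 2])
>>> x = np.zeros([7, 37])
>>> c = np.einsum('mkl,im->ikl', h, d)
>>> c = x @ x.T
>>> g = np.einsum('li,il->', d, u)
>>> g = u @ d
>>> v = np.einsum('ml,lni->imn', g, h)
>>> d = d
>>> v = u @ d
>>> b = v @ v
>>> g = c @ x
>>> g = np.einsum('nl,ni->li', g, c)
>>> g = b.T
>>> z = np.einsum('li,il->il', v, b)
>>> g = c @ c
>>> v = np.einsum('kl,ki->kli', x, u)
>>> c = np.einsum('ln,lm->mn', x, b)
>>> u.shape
(7, 23)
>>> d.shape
(23, 7)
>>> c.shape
(7, 37)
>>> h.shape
(7, 29, 2)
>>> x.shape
(7, 37)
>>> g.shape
(7, 7)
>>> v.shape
(7, 37, 23)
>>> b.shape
(7, 7)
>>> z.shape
(7, 7)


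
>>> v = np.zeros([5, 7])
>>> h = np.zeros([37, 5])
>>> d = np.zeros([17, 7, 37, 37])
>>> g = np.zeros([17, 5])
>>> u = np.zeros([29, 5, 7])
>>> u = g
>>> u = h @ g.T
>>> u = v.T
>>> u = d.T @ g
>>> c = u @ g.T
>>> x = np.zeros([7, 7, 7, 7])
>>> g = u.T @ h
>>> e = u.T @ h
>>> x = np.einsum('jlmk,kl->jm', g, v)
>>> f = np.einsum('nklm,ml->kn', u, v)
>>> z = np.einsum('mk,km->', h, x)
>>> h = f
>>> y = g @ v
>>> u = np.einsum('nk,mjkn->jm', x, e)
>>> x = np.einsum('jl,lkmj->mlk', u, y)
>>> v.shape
(5, 7)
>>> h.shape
(37, 37)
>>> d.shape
(17, 7, 37, 37)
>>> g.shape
(5, 7, 37, 5)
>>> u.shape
(7, 5)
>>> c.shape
(37, 37, 7, 17)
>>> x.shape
(37, 5, 7)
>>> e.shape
(5, 7, 37, 5)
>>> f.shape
(37, 37)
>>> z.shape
()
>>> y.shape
(5, 7, 37, 7)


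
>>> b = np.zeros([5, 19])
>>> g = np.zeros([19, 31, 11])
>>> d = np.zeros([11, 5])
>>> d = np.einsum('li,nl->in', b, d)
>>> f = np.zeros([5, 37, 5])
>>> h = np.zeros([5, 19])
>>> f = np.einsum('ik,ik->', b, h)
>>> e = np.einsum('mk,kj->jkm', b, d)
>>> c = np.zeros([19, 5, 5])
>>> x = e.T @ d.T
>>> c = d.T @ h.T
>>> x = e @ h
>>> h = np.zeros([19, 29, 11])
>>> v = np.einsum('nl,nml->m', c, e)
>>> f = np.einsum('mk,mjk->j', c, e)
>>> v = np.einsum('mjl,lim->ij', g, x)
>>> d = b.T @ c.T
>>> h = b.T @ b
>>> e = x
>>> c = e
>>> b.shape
(5, 19)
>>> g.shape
(19, 31, 11)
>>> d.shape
(19, 11)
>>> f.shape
(19,)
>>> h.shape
(19, 19)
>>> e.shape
(11, 19, 19)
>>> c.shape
(11, 19, 19)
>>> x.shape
(11, 19, 19)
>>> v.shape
(19, 31)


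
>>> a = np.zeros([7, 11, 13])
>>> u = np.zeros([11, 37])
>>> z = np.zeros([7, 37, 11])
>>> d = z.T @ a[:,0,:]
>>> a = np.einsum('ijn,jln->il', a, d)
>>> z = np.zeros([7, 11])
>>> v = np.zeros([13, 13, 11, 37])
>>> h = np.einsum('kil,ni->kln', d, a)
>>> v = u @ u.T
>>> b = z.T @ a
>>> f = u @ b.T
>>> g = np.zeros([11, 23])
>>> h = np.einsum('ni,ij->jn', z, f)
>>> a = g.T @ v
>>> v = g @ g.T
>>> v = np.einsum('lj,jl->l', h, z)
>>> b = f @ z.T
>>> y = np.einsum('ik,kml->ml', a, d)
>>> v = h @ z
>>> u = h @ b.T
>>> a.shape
(23, 11)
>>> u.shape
(11, 11)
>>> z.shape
(7, 11)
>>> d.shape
(11, 37, 13)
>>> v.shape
(11, 11)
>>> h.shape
(11, 7)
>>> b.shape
(11, 7)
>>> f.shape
(11, 11)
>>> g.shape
(11, 23)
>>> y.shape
(37, 13)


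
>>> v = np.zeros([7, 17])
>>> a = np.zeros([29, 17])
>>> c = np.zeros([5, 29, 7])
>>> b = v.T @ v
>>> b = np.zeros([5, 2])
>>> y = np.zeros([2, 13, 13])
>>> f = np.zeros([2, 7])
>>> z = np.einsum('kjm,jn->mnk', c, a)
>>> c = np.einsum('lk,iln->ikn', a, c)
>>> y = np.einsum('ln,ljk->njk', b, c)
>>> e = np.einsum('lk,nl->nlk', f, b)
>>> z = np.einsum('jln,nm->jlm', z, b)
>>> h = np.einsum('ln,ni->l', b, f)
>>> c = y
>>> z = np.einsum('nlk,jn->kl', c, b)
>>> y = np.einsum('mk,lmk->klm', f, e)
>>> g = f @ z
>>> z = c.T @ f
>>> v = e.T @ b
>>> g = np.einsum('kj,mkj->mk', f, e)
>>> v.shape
(7, 2, 2)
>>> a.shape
(29, 17)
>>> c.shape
(2, 17, 7)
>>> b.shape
(5, 2)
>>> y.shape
(7, 5, 2)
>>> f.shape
(2, 7)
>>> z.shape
(7, 17, 7)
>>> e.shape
(5, 2, 7)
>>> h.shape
(5,)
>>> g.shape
(5, 2)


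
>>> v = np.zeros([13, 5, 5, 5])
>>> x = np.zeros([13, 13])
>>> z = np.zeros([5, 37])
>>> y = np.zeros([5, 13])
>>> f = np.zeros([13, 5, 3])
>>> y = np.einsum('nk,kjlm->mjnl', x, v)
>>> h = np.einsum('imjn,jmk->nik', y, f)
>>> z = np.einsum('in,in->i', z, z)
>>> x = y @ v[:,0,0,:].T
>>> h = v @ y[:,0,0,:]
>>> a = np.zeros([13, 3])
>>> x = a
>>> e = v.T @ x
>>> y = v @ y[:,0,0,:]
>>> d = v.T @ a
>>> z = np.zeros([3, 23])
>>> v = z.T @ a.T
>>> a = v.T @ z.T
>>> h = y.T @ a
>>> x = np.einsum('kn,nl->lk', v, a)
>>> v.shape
(23, 13)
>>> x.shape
(3, 23)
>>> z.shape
(3, 23)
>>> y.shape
(13, 5, 5, 5)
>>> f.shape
(13, 5, 3)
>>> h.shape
(5, 5, 5, 3)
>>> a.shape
(13, 3)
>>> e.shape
(5, 5, 5, 3)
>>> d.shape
(5, 5, 5, 3)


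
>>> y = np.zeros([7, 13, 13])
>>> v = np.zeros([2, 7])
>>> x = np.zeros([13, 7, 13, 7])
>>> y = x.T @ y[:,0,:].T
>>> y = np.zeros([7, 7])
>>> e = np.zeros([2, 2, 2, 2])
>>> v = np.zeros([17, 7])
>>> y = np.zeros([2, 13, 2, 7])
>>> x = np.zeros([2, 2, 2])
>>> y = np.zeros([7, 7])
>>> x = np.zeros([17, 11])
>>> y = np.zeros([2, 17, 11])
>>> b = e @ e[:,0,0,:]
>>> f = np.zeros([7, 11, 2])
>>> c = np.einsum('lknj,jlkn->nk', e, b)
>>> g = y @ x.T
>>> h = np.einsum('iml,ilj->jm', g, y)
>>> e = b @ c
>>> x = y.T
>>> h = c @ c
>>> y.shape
(2, 17, 11)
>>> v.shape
(17, 7)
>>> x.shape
(11, 17, 2)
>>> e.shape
(2, 2, 2, 2)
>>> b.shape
(2, 2, 2, 2)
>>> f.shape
(7, 11, 2)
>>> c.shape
(2, 2)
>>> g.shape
(2, 17, 17)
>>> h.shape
(2, 2)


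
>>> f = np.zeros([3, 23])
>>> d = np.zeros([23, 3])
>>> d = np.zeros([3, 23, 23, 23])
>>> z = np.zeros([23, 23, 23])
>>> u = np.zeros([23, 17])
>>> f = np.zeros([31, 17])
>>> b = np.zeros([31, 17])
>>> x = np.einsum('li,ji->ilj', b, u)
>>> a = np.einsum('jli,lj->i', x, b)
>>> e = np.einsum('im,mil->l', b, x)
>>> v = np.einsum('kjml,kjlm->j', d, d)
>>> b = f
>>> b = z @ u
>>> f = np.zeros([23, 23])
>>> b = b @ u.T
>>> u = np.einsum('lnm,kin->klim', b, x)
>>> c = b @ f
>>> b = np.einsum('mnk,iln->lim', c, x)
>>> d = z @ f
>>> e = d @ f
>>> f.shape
(23, 23)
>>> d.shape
(23, 23, 23)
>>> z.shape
(23, 23, 23)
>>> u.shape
(17, 23, 31, 23)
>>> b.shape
(31, 17, 23)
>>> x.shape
(17, 31, 23)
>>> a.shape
(23,)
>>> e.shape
(23, 23, 23)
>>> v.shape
(23,)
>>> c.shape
(23, 23, 23)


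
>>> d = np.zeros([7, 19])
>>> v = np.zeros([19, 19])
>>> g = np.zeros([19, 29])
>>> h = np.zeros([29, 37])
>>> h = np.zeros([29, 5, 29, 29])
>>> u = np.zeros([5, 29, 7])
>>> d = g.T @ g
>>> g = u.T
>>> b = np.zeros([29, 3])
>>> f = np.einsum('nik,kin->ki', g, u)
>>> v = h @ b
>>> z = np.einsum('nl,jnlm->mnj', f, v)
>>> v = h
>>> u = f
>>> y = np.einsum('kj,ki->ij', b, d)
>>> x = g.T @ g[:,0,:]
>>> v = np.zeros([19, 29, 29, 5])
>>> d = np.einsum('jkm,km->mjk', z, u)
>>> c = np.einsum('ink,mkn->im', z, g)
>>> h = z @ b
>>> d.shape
(29, 3, 5)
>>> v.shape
(19, 29, 29, 5)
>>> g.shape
(7, 29, 5)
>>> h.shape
(3, 5, 3)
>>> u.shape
(5, 29)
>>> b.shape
(29, 3)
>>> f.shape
(5, 29)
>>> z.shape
(3, 5, 29)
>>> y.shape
(29, 3)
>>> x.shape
(5, 29, 5)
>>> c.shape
(3, 7)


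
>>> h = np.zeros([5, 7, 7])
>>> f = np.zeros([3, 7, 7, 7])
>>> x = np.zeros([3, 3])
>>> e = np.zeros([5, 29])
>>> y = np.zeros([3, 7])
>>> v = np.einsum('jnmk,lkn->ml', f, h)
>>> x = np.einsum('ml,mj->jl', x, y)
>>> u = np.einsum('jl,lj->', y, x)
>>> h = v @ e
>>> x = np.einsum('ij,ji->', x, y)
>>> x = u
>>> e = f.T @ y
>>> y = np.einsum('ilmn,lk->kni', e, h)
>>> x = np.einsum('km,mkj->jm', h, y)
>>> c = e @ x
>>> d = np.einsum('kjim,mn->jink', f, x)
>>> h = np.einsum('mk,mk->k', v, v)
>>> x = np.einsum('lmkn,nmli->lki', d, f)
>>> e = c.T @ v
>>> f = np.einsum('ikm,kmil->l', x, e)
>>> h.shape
(5,)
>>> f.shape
(5,)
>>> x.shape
(7, 29, 7)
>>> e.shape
(29, 7, 7, 5)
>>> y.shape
(29, 7, 7)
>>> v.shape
(7, 5)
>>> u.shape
()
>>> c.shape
(7, 7, 7, 29)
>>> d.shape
(7, 7, 29, 3)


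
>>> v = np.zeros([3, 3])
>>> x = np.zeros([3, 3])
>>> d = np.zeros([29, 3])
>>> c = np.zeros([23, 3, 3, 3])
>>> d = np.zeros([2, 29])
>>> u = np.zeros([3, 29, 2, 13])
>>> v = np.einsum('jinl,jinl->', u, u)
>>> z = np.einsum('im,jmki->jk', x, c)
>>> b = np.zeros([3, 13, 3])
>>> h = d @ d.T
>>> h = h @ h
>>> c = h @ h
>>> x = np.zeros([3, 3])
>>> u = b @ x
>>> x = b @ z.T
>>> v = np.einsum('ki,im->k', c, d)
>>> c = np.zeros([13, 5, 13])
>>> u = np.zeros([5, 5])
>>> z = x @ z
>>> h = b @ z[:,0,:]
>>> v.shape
(2,)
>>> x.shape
(3, 13, 23)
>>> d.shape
(2, 29)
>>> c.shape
(13, 5, 13)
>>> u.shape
(5, 5)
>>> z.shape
(3, 13, 3)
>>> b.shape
(3, 13, 3)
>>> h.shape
(3, 13, 3)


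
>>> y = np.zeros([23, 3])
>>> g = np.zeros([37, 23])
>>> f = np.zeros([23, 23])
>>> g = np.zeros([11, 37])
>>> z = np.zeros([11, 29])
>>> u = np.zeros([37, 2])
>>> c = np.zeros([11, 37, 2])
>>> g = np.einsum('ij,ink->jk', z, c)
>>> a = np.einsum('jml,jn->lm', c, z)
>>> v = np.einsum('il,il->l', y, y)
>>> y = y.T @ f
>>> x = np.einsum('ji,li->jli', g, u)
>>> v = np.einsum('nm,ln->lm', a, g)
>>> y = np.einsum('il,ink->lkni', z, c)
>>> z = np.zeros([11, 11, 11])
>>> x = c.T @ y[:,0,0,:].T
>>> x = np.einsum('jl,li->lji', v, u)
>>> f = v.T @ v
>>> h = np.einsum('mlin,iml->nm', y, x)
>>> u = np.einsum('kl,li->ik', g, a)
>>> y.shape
(29, 2, 37, 11)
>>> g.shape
(29, 2)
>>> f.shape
(37, 37)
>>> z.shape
(11, 11, 11)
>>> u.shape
(37, 29)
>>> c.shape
(11, 37, 2)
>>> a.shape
(2, 37)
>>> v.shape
(29, 37)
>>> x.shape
(37, 29, 2)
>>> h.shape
(11, 29)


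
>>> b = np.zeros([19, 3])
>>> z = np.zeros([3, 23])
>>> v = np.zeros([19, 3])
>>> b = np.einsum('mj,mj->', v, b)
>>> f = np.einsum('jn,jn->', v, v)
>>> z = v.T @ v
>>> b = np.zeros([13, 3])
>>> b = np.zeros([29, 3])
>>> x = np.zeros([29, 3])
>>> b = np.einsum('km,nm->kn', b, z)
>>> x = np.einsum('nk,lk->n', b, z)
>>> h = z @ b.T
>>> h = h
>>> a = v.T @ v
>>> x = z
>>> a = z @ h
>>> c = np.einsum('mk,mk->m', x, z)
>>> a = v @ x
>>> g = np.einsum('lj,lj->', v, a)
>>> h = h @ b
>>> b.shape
(29, 3)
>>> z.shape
(3, 3)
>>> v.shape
(19, 3)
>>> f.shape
()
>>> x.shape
(3, 3)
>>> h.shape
(3, 3)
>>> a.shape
(19, 3)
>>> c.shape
(3,)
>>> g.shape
()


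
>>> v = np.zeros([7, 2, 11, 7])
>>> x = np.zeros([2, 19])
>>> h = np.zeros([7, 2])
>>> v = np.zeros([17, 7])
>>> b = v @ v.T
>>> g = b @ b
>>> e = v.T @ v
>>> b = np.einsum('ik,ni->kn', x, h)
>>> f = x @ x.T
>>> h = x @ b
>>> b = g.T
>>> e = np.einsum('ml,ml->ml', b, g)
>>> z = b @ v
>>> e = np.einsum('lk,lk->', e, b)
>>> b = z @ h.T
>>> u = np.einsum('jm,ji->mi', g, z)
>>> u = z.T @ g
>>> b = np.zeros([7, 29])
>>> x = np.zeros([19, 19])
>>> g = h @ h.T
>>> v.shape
(17, 7)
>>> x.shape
(19, 19)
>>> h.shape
(2, 7)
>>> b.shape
(7, 29)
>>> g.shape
(2, 2)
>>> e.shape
()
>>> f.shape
(2, 2)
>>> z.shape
(17, 7)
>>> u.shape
(7, 17)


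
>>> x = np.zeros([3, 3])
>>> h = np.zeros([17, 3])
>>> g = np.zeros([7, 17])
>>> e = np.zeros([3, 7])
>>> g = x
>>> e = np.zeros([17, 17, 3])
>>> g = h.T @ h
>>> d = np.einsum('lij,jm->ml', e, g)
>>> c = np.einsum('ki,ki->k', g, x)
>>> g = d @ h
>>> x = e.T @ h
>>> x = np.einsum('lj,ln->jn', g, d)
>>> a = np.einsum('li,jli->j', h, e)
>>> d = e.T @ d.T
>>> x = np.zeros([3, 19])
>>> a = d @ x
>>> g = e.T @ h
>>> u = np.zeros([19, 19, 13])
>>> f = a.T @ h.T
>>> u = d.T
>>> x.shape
(3, 19)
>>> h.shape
(17, 3)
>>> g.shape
(3, 17, 3)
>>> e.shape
(17, 17, 3)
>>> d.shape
(3, 17, 3)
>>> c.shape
(3,)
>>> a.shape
(3, 17, 19)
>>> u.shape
(3, 17, 3)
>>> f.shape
(19, 17, 17)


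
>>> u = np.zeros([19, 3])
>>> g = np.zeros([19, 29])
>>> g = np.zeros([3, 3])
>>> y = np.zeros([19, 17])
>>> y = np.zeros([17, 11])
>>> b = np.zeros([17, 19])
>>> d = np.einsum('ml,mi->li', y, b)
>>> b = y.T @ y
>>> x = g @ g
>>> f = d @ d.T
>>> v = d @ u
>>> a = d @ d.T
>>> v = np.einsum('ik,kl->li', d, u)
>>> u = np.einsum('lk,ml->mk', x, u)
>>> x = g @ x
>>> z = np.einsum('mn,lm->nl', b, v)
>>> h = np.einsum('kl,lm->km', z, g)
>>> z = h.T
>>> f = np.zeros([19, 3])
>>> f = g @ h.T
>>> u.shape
(19, 3)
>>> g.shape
(3, 3)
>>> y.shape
(17, 11)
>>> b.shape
(11, 11)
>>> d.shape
(11, 19)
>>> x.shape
(3, 3)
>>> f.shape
(3, 11)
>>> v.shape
(3, 11)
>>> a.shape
(11, 11)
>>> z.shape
(3, 11)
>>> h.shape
(11, 3)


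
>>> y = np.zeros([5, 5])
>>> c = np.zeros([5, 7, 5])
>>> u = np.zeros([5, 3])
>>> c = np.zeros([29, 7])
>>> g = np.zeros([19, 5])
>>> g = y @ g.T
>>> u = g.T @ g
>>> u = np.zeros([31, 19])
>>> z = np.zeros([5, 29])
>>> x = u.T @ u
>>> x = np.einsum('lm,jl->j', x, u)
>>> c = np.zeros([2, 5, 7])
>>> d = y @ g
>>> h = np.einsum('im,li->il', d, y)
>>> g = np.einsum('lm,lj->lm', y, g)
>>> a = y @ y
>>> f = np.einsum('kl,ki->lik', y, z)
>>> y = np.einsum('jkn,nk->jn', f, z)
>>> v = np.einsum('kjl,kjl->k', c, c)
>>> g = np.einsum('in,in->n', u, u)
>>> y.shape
(5, 5)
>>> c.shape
(2, 5, 7)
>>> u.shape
(31, 19)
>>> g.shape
(19,)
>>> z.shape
(5, 29)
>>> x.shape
(31,)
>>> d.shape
(5, 19)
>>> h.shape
(5, 5)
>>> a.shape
(5, 5)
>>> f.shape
(5, 29, 5)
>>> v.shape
(2,)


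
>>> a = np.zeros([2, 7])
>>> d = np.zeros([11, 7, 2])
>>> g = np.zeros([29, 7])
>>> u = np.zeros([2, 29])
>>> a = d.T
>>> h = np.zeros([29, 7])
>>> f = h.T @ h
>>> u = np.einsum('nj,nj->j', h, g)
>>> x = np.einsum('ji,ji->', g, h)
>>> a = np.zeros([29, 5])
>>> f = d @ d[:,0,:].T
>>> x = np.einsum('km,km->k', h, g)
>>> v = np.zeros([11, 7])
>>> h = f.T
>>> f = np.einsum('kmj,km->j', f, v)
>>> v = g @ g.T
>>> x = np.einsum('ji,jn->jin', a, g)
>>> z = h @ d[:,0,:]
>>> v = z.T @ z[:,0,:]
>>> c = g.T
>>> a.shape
(29, 5)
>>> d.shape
(11, 7, 2)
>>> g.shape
(29, 7)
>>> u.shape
(7,)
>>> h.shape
(11, 7, 11)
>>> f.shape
(11,)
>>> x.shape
(29, 5, 7)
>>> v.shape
(2, 7, 2)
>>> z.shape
(11, 7, 2)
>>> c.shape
(7, 29)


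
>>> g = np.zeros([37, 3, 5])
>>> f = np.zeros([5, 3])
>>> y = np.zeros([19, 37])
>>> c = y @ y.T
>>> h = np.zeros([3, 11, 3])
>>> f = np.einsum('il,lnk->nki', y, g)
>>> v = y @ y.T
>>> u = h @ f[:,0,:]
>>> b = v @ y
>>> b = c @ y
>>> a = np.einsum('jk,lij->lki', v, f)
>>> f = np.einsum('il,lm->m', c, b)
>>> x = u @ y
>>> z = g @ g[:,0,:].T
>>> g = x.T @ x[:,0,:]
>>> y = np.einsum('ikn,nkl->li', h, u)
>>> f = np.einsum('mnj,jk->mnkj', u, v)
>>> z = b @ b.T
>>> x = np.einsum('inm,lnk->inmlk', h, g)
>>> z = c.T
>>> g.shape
(37, 11, 37)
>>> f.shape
(3, 11, 19, 19)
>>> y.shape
(19, 3)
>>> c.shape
(19, 19)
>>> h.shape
(3, 11, 3)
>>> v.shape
(19, 19)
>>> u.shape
(3, 11, 19)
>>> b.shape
(19, 37)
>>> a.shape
(3, 19, 5)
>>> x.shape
(3, 11, 3, 37, 37)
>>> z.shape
(19, 19)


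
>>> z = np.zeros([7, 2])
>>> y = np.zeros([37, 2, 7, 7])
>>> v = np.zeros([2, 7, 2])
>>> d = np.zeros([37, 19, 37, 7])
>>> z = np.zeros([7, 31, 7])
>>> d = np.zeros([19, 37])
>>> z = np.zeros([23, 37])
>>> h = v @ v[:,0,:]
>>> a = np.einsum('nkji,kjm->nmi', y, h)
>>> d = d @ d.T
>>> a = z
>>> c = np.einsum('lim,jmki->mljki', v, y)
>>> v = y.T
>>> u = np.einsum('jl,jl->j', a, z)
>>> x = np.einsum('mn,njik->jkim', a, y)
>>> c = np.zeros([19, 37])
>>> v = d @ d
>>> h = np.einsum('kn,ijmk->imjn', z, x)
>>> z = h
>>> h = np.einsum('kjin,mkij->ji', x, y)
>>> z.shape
(2, 7, 7, 37)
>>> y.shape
(37, 2, 7, 7)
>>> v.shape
(19, 19)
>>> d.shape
(19, 19)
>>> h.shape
(7, 7)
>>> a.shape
(23, 37)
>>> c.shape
(19, 37)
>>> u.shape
(23,)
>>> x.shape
(2, 7, 7, 23)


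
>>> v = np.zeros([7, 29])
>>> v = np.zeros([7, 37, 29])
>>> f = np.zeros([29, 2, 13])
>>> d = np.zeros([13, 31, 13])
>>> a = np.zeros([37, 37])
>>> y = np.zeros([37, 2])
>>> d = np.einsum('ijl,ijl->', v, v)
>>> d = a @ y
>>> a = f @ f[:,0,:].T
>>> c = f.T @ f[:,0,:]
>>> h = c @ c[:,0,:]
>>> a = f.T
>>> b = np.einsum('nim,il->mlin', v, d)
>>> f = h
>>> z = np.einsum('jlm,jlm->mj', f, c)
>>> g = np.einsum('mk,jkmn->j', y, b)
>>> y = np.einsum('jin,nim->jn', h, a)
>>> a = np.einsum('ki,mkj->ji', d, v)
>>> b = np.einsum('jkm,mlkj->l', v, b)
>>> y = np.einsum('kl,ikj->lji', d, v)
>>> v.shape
(7, 37, 29)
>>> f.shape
(13, 2, 13)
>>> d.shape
(37, 2)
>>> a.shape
(29, 2)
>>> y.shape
(2, 29, 7)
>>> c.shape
(13, 2, 13)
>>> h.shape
(13, 2, 13)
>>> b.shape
(2,)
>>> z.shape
(13, 13)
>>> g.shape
(29,)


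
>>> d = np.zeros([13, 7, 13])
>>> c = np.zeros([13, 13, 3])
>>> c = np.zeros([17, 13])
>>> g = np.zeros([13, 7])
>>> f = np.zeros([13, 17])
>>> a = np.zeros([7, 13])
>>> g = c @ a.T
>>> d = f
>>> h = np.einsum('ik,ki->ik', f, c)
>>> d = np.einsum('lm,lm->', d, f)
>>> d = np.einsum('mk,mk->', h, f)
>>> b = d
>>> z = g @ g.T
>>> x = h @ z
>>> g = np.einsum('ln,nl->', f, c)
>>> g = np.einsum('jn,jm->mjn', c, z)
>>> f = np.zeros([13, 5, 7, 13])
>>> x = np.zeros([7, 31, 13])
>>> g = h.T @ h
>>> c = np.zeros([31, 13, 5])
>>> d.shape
()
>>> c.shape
(31, 13, 5)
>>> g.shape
(17, 17)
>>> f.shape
(13, 5, 7, 13)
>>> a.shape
(7, 13)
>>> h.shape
(13, 17)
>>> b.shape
()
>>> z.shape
(17, 17)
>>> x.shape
(7, 31, 13)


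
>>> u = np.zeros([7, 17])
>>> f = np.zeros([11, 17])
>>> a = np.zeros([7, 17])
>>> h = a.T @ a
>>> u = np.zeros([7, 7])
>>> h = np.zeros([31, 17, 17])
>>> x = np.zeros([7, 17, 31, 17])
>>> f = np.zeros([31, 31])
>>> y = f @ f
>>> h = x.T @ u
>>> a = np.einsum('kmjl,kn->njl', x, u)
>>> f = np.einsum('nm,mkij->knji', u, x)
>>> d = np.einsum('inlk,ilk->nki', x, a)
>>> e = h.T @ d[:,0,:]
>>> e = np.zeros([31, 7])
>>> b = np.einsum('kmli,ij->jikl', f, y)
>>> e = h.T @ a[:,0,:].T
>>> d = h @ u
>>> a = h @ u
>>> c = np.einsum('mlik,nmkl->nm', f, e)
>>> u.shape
(7, 7)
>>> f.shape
(17, 7, 17, 31)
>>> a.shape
(17, 31, 17, 7)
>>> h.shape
(17, 31, 17, 7)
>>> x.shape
(7, 17, 31, 17)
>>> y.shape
(31, 31)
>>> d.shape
(17, 31, 17, 7)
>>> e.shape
(7, 17, 31, 7)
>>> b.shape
(31, 31, 17, 17)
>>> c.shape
(7, 17)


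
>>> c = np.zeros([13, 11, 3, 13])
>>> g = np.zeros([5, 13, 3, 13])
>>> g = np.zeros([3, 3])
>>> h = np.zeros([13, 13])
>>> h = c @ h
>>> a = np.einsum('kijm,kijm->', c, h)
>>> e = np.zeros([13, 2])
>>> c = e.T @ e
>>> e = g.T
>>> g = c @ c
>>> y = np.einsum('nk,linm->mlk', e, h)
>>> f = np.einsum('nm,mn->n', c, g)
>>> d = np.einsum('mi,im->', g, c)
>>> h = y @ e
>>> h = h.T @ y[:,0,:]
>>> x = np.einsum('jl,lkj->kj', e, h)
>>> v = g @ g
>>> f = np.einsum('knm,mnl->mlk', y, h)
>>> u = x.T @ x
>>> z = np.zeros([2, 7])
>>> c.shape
(2, 2)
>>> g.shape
(2, 2)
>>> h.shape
(3, 13, 3)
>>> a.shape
()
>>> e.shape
(3, 3)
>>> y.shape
(13, 13, 3)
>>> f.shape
(3, 3, 13)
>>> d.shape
()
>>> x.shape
(13, 3)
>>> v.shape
(2, 2)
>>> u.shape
(3, 3)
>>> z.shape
(2, 7)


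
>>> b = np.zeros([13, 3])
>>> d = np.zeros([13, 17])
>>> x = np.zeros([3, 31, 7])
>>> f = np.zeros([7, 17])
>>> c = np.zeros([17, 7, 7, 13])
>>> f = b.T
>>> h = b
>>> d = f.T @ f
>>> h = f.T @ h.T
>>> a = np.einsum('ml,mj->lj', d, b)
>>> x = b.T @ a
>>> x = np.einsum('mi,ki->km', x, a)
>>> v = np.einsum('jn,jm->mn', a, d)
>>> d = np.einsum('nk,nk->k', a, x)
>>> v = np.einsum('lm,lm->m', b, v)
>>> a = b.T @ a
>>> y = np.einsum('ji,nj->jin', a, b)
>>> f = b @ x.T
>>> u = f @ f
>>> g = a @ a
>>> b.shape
(13, 3)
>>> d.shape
(3,)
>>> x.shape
(13, 3)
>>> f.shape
(13, 13)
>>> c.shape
(17, 7, 7, 13)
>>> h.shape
(13, 13)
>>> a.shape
(3, 3)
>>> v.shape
(3,)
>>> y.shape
(3, 3, 13)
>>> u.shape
(13, 13)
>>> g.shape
(3, 3)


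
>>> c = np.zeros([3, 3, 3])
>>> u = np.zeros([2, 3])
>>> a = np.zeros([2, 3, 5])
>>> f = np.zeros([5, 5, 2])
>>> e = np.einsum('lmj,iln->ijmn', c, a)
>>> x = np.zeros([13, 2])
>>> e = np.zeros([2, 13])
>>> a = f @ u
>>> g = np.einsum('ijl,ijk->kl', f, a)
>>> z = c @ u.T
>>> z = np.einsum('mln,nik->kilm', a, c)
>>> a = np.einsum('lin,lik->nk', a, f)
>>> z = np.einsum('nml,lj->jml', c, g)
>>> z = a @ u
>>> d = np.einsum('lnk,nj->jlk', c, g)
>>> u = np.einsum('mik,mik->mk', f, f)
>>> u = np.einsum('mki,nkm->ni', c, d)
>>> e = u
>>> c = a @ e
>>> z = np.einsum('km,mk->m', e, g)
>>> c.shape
(3, 3)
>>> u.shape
(2, 3)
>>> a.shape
(3, 2)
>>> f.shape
(5, 5, 2)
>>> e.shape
(2, 3)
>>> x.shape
(13, 2)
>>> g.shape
(3, 2)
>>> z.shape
(3,)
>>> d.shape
(2, 3, 3)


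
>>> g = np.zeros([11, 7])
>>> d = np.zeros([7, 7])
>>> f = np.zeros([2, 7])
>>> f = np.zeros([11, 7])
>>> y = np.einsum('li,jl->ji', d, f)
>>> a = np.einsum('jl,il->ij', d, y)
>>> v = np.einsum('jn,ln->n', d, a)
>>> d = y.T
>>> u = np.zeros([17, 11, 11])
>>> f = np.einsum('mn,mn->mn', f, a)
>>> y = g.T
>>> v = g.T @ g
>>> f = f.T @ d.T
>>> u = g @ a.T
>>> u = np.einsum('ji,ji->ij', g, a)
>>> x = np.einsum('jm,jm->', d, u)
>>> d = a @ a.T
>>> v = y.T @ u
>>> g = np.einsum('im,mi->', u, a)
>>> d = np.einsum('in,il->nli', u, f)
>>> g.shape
()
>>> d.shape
(11, 7, 7)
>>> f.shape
(7, 7)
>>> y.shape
(7, 11)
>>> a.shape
(11, 7)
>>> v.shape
(11, 11)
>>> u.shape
(7, 11)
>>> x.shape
()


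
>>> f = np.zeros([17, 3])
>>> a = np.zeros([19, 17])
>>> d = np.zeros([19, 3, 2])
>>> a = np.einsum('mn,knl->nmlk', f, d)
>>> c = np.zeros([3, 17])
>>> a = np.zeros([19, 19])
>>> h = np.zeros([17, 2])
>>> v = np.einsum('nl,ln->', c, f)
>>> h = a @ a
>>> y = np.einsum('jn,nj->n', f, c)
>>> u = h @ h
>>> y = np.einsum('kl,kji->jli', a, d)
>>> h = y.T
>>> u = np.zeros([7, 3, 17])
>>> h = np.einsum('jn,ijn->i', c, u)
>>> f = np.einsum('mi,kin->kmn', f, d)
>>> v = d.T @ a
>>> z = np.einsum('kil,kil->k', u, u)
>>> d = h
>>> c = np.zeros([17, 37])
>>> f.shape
(19, 17, 2)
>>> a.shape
(19, 19)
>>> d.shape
(7,)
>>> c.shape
(17, 37)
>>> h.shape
(7,)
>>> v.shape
(2, 3, 19)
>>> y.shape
(3, 19, 2)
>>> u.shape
(7, 3, 17)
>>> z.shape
(7,)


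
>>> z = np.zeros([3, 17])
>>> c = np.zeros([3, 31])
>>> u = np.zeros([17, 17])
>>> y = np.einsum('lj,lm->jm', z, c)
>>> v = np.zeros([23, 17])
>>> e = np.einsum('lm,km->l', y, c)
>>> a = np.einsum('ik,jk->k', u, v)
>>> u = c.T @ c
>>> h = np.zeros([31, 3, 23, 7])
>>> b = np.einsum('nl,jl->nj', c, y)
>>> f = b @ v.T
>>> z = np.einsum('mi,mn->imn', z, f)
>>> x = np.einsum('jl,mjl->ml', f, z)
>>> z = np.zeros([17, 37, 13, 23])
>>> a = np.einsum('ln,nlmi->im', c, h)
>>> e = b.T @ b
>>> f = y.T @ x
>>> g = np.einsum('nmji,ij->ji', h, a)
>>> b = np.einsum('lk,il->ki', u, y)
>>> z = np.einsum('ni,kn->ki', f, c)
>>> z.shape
(3, 23)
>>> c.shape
(3, 31)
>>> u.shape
(31, 31)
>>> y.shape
(17, 31)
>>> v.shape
(23, 17)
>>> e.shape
(17, 17)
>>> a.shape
(7, 23)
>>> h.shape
(31, 3, 23, 7)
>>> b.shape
(31, 17)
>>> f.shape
(31, 23)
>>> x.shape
(17, 23)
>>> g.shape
(23, 7)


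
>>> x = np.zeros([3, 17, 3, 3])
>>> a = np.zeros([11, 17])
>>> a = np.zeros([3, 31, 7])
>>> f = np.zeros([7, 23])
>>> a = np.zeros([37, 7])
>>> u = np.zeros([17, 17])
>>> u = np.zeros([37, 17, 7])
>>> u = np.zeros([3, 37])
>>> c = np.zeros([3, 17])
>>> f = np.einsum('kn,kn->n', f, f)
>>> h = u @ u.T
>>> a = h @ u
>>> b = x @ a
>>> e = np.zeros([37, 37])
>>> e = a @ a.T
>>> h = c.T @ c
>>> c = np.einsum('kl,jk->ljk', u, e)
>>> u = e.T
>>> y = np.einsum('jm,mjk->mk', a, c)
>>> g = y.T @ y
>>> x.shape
(3, 17, 3, 3)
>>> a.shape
(3, 37)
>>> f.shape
(23,)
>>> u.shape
(3, 3)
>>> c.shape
(37, 3, 3)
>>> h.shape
(17, 17)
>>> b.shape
(3, 17, 3, 37)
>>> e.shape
(3, 3)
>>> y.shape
(37, 3)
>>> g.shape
(3, 3)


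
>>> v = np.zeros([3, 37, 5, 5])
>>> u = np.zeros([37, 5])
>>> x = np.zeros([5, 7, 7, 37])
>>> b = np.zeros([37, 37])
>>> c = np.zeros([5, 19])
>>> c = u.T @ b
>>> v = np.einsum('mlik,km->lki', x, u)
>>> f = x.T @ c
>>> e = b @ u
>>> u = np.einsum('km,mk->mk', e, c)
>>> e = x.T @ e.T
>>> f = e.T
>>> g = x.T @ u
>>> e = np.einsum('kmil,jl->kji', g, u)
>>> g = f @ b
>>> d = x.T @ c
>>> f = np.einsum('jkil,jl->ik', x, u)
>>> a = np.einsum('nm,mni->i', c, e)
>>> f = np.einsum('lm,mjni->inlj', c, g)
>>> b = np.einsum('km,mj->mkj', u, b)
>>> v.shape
(7, 37, 7)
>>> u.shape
(5, 37)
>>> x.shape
(5, 7, 7, 37)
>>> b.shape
(37, 5, 37)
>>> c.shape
(5, 37)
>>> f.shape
(37, 7, 5, 7)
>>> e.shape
(37, 5, 7)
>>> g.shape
(37, 7, 7, 37)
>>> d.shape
(37, 7, 7, 37)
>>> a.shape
(7,)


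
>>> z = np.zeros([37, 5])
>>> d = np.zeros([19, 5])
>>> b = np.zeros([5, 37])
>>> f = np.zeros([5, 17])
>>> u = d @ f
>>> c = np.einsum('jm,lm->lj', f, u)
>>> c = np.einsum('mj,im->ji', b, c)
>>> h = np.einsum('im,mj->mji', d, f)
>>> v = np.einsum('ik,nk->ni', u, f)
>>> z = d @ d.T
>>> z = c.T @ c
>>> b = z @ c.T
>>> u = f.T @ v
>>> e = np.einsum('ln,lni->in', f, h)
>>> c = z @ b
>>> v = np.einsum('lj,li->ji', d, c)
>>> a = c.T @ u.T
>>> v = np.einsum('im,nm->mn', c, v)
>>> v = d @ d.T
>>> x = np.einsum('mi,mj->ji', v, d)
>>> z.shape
(19, 19)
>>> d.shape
(19, 5)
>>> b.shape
(19, 37)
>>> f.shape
(5, 17)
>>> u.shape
(17, 19)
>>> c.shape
(19, 37)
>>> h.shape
(5, 17, 19)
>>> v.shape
(19, 19)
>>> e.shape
(19, 17)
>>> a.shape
(37, 17)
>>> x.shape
(5, 19)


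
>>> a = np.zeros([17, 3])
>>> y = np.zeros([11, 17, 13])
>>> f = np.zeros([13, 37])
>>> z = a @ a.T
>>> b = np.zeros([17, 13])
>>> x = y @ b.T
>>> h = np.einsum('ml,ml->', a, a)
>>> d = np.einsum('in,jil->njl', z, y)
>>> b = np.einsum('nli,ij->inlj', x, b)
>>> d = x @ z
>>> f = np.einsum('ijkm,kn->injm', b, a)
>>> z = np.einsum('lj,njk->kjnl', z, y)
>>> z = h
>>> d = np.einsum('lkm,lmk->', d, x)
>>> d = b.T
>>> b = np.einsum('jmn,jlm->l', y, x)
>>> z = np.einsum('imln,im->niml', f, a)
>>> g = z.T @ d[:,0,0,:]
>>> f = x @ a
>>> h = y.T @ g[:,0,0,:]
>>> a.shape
(17, 3)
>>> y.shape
(11, 17, 13)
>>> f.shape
(11, 17, 3)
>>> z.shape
(13, 17, 3, 11)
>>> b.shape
(17,)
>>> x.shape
(11, 17, 17)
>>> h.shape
(13, 17, 17)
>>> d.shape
(13, 17, 11, 17)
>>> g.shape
(11, 3, 17, 17)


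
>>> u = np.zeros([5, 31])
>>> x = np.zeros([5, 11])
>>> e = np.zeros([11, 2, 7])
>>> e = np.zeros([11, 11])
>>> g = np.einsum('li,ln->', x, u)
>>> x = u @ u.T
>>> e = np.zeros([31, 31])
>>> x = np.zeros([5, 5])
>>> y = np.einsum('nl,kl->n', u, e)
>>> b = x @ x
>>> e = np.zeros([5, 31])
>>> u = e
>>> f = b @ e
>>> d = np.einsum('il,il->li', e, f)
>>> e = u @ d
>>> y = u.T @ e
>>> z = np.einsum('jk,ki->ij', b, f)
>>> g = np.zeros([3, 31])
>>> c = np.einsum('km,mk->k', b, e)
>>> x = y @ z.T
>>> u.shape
(5, 31)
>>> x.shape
(31, 31)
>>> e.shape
(5, 5)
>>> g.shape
(3, 31)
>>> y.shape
(31, 5)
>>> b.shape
(5, 5)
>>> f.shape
(5, 31)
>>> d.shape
(31, 5)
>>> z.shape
(31, 5)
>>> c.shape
(5,)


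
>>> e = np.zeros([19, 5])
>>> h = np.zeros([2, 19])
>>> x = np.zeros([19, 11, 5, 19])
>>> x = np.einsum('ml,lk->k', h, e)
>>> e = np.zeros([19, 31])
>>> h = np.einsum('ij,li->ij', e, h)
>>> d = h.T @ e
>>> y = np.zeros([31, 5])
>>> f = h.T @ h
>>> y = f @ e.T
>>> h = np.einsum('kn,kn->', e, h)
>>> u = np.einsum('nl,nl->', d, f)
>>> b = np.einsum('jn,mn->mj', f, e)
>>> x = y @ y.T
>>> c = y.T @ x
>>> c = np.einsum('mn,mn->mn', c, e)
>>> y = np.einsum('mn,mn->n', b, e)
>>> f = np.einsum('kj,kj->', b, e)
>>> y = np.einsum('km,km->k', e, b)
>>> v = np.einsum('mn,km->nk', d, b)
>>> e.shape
(19, 31)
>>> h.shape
()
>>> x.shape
(31, 31)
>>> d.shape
(31, 31)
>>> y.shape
(19,)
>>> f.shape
()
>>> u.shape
()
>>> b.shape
(19, 31)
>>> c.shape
(19, 31)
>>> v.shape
(31, 19)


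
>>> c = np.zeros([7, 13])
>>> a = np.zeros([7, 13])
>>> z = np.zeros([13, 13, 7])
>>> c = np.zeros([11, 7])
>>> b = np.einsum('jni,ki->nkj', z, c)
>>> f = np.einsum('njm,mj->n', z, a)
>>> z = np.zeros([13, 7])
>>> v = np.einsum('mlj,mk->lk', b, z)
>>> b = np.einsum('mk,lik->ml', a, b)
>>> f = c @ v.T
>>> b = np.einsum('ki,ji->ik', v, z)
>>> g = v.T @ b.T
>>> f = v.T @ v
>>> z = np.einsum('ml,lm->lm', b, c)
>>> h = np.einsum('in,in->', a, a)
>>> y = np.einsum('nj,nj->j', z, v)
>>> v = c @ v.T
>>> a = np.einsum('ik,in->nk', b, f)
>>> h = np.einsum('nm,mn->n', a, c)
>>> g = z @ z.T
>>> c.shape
(11, 7)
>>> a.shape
(7, 11)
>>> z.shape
(11, 7)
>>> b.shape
(7, 11)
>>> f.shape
(7, 7)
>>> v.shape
(11, 11)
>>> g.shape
(11, 11)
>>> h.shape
(7,)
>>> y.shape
(7,)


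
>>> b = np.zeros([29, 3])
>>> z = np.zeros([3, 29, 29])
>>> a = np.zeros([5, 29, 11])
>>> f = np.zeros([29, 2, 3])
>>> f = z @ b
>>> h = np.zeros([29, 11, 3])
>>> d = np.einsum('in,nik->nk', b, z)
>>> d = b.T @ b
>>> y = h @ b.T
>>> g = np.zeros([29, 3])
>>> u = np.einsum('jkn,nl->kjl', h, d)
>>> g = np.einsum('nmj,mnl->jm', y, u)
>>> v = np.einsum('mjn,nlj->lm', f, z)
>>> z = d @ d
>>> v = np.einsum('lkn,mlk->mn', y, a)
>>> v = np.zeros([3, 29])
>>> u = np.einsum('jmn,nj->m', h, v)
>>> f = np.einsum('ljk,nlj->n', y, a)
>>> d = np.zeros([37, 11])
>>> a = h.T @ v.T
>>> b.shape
(29, 3)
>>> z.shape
(3, 3)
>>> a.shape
(3, 11, 3)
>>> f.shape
(5,)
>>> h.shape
(29, 11, 3)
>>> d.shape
(37, 11)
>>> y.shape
(29, 11, 29)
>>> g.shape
(29, 11)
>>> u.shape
(11,)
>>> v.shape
(3, 29)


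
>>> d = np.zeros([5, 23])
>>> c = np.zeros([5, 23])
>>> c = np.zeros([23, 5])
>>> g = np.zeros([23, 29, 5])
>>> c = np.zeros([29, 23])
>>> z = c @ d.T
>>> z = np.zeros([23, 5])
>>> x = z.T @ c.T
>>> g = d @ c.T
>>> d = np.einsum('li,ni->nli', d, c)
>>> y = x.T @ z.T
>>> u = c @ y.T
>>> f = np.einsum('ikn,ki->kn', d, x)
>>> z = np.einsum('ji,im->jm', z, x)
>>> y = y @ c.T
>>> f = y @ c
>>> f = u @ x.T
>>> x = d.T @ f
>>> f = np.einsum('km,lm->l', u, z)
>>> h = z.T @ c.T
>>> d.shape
(29, 5, 23)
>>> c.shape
(29, 23)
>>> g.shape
(5, 29)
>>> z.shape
(23, 29)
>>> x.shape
(23, 5, 5)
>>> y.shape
(29, 29)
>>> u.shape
(29, 29)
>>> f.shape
(23,)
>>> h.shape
(29, 29)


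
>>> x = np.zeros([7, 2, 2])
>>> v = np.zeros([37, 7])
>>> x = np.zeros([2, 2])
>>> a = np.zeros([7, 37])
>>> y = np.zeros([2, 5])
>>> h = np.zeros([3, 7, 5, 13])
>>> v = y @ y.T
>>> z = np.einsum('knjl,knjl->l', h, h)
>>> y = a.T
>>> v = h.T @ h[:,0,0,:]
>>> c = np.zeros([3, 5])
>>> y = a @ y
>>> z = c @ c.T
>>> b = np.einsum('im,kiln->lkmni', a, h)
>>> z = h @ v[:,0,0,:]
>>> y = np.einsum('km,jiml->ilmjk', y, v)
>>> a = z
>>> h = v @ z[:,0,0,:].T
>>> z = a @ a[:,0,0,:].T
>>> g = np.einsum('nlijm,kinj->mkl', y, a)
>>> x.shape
(2, 2)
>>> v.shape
(13, 5, 7, 13)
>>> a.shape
(3, 7, 5, 13)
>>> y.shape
(5, 13, 7, 13, 7)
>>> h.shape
(13, 5, 7, 3)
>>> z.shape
(3, 7, 5, 3)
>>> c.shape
(3, 5)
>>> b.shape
(5, 3, 37, 13, 7)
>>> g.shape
(7, 3, 13)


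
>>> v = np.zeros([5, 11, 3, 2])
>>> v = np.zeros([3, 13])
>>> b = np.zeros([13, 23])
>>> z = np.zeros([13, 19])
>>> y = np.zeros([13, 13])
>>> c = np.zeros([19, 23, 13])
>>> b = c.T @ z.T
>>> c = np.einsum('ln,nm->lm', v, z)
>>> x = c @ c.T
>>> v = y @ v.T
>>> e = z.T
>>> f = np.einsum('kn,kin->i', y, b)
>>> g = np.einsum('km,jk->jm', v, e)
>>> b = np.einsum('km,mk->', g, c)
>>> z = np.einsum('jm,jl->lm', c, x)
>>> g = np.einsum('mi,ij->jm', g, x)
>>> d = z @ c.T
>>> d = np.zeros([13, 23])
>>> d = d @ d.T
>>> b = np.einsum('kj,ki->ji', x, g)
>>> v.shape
(13, 3)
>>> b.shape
(3, 19)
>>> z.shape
(3, 19)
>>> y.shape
(13, 13)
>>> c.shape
(3, 19)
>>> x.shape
(3, 3)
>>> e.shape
(19, 13)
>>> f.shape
(23,)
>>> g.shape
(3, 19)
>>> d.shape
(13, 13)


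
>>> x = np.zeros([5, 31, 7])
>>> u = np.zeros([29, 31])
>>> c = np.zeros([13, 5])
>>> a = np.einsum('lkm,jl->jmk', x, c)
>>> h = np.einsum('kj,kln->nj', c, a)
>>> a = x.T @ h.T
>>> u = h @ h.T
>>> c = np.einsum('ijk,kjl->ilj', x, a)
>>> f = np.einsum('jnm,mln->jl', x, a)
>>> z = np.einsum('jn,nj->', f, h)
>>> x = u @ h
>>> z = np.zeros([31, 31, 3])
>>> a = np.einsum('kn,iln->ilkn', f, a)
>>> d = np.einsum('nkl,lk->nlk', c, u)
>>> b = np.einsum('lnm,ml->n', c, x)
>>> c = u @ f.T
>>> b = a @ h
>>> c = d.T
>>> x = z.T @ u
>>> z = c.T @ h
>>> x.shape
(3, 31, 31)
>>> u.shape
(31, 31)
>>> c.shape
(31, 31, 5)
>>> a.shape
(7, 31, 5, 31)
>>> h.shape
(31, 5)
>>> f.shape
(5, 31)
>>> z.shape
(5, 31, 5)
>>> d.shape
(5, 31, 31)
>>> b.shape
(7, 31, 5, 5)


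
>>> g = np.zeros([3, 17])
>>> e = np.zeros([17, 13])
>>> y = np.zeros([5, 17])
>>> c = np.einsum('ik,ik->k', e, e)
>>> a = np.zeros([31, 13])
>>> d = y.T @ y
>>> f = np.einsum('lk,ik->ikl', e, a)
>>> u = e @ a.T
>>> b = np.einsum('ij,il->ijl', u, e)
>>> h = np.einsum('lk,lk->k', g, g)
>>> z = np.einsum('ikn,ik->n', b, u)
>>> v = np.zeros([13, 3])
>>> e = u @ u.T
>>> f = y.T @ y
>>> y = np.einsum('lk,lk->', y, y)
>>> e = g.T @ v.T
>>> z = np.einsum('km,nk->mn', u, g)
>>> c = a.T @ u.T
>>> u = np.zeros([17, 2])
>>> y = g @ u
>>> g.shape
(3, 17)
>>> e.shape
(17, 13)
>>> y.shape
(3, 2)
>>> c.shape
(13, 17)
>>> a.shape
(31, 13)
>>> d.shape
(17, 17)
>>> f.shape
(17, 17)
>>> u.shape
(17, 2)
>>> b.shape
(17, 31, 13)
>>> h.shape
(17,)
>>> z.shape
(31, 3)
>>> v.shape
(13, 3)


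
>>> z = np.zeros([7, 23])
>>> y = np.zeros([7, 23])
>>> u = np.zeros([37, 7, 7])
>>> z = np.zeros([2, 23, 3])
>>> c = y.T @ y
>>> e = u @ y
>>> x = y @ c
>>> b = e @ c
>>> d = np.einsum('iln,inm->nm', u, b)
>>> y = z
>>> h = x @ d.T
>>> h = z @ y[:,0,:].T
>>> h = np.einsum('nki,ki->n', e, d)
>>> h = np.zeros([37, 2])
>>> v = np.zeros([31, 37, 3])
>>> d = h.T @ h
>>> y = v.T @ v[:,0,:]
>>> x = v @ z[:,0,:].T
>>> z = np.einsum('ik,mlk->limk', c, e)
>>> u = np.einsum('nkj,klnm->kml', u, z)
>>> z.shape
(7, 23, 37, 23)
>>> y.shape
(3, 37, 3)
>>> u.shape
(7, 23, 23)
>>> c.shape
(23, 23)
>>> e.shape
(37, 7, 23)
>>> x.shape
(31, 37, 2)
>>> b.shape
(37, 7, 23)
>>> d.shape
(2, 2)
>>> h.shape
(37, 2)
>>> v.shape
(31, 37, 3)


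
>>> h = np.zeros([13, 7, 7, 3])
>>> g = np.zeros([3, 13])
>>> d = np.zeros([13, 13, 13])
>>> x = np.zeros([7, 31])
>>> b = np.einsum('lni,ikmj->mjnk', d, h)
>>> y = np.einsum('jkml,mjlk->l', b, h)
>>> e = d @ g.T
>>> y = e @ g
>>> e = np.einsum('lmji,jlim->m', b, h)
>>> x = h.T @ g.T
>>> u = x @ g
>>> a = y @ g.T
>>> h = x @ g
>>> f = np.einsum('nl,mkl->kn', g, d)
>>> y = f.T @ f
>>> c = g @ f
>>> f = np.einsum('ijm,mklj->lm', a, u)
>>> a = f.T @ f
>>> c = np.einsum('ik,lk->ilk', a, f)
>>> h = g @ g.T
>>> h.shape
(3, 3)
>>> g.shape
(3, 13)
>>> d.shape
(13, 13, 13)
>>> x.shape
(3, 7, 7, 3)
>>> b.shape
(7, 3, 13, 7)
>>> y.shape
(3, 3)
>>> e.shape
(3,)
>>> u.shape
(3, 7, 7, 13)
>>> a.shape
(3, 3)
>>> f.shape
(7, 3)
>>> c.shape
(3, 7, 3)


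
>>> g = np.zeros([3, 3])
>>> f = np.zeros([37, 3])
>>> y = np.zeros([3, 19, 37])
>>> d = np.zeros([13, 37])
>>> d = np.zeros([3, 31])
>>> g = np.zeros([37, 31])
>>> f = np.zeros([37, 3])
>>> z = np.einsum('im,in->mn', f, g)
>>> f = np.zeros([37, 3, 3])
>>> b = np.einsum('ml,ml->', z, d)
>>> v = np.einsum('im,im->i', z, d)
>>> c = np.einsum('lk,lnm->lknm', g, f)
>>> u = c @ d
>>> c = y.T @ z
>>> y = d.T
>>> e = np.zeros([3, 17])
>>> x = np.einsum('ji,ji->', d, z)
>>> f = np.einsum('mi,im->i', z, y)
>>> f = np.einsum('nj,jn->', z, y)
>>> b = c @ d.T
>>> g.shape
(37, 31)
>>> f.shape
()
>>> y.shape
(31, 3)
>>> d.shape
(3, 31)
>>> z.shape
(3, 31)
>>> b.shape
(37, 19, 3)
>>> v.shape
(3,)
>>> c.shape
(37, 19, 31)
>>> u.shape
(37, 31, 3, 31)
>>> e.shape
(3, 17)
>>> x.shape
()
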